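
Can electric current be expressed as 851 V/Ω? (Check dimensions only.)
Yes

electric current has SI base units: A
V/Ω reduces to the same SI base units, so it is a valid unit for electric current.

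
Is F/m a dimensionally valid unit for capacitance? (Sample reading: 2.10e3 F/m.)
No

capacitance has SI base units: A^2 * s^4 / (kg * m^2)
F/m does NOT reduce to A^2 * s^4 / (kg * m^2); a valid unit for capacitance would be e.g. F.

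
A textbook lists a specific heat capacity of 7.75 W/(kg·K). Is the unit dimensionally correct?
No

specific heat capacity has SI base units: m^2 / (s^2 * K)
W/(kg·K) does NOT reduce to m^2 / (s^2 * K); a valid unit for specific heat capacity would be e.g. J/(kg·K).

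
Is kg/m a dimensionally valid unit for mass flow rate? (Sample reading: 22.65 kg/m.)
No

mass flow rate has SI base units: kg / s
kg/m does NOT reduce to kg / s; a valid unit for mass flow rate would be e.g. kg/s.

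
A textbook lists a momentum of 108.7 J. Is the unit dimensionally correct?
No

momentum has SI base units: kg * m / s
J does NOT reduce to kg * m / s; a valid unit for momentum would be e.g. kg·m/s.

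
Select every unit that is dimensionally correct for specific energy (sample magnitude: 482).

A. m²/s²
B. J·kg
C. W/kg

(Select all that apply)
A

specific energy has SI base units: m^2 / s^2

Checking each option against m^2 / s^2:
  A. m²/s²: ✓ matches
  B. J·kg: ✗ does not match
  C. W/kg: ✗ does not match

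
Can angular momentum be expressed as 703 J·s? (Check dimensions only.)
Yes

angular momentum has SI base units: kg * m^2 / s
J·s reduces to the same SI base units, so it is a valid unit for angular momentum.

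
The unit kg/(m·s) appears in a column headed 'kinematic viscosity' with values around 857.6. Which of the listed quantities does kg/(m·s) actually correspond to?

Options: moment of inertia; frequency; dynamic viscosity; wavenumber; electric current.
dynamic viscosity

kinematic viscosity should have units dimensionally equivalent to m^2 / s (e.g. m²/s).
The given unit 'kg/(m·s)' reduces to kg / (m * s). Of the listed options, that is the dimensionality of dynamic viscosity.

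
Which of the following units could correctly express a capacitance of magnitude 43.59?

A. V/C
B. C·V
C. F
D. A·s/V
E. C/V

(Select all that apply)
C, D, E

capacitance has SI base units: A^2 * s^4 / (kg * m^2)

Checking each option against A^2 * s^4 / (kg * m^2):
  A. V/C: ✗ does not match
  B. C·V: ✗ does not match
  C. F: ✓ matches
  D. A·s/V: ✓ matches
  E. C/V: ✓ matches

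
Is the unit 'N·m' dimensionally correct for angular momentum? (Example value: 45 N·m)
No

angular momentum has SI base units: kg * m^2 / s
N·m does NOT reduce to kg * m^2 / s; a valid unit for angular momentum would be e.g. kg·m²/s.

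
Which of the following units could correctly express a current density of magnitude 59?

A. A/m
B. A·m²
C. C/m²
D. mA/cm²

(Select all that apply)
D

current density has SI base units: A / m^2

Checking each option against A / m^2:
  A. A/m: ✗ does not match
  B. A·m²: ✗ does not match
  C. C/m²: ✗ does not match
  D. mA/cm²: ✓ matches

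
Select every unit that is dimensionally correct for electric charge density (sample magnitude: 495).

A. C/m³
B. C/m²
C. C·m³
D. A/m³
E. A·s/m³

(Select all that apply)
A, E

electric charge density has SI base units: A * s / m^3

Checking each option against A * s / m^3:
  A. C/m³: ✓ matches
  B. C/m²: ✗ does not match
  C. C·m³: ✗ does not match
  D. A/m³: ✗ does not match
  E. A·s/m³: ✓ matches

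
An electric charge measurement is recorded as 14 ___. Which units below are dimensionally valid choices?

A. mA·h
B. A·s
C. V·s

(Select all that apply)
A, B

electric charge has SI base units: A * s

Checking each option against A * s:
  A. mA·h: ✓ matches
  B. A·s: ✓ matches
  C. V·s: ✗ does not match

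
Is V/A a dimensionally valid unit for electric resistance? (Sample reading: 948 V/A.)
Yes

electric resistance has SI base units: kg * m^2 / (A^2 * s^3)
V/A reduces to the same SI base units, so it is a valid unit for electric resistance.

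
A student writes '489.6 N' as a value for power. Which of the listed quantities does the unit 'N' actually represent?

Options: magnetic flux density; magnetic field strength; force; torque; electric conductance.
force

power should have units dimensionally equivalent to kg * m^2 / s^3 (e.g. W).
The given unit 'N' reduces to kg * m / s^2. Of the listed options, that is the dimensionality of force.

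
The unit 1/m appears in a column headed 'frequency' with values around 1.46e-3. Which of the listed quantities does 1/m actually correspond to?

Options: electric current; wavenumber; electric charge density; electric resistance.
wavenumber

frequency should have units dimensionally equivalent to 1 / s (e.g. Hz).
The given unit '1/m' reduces to 1 / m. Of the listed options, that is the dimensionality of wavenumber.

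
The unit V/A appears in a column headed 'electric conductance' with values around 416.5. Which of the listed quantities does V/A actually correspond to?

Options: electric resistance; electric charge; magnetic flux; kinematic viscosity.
electric resistance

electric conductance should have units dimensionally equivalent to A^2 * s^3 / (kg * m^2) (e.g. S).
The given unit 'V/A' reduces to kg * m^2 / (A^2 * s^3). Of the listed options, that is the dimensionality of electric resistance.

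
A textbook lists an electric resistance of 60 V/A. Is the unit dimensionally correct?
Yes

electric resistance has SI base units: kg * m^2 / (A^2 * s^3)
V/A reduces to the same SI base units, so it is a valid unit for electric resistance.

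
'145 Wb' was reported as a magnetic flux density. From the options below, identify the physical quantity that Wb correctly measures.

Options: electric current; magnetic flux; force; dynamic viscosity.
magnetic flux

magnetic flux density should have units dimensionally equivalent to kg / (A * s^2) (e.g. T).
The given unit 'Wb' reduces to kg * m^2 / (A * s^2). Of the listed options, that is the dimensionality of magnetic flux.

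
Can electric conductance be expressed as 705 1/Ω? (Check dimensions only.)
Yes

electric conductance has SI base units: A^2 * s^3 / (kg * m^2)
1/Ω reduces to the same SI base units, so it is a valid unit for electric conductance.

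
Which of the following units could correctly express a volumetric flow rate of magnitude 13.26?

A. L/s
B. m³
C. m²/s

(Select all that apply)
A

volumetric flow rate has SI base units: m^3 / s

Checking each option against m^3 / s:
  A. L/s: ✓ matches
  B. m³: ✗ does not match
  C. m²/s: ✗ does not match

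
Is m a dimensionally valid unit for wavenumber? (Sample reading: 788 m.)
No

wavenumber has SI base units: 1 / m
m does NOT reduce to 1 / m; a valid unit for wavenumber would be e.g. 1/m.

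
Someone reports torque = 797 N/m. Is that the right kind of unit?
No

torque has SI base units: kg * m^2 / s^2
N/m does NOT reduce to kg * m^2 / s^2; a valid unit for torque would be e.g. N·m.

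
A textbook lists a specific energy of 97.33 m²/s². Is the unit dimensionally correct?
Yes

specific energy has SI base units: m^2 / s^2
m²/s² reduces to the same SI base units, so it is a valid unit for specific energy.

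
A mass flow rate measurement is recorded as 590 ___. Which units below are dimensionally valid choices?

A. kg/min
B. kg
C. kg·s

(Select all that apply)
A

mass flow rate has SI base units: kg / s

Checking each option against kg / s:
  A. kg/min: ✓ matches
  B. kg: ✗ does not match
  C. kg·s: ✗ does not match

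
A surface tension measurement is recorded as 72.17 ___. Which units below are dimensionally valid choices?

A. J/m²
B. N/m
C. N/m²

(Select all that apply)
A, B

surface tension has SI base units: kg / s^2

Checking each option against kg / s^2:
  A. J/m²: ✓ matches
  B. N/m: ✓ matches
  C. N/m²: ✗ does not match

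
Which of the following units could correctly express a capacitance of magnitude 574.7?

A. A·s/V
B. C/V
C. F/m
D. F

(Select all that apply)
A, B, D

capacitance has SI base units: A^2 * s^4 / (kg * m^2)

Checking each option against A^2 * s^4 / (kg * m^2):
  A. A·s/V: ✓ matches
  B. C/V: ✓ matches
  C. F/m: ✗ does not match
  D. F: ✓ matches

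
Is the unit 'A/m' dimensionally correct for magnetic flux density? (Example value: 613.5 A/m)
No

magnetic flux density has SI base units: kg / (A * s^2)
A/m does NOT reduce to kg / (A * s^2); a valid unit for magnetic flux density would be e.g. T.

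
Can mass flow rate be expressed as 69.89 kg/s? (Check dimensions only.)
Yes

mass flow rate has SI base units: kg / s
kg/s reduces to the same SI base units, so it is a valid unit for mass flow rate.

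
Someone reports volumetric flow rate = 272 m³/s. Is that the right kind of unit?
Yes

volumetric flow rate has SI base units: m^3 / s
m³/s reduces to the same SI base units, so it is a valid unit for volumetric flow rate.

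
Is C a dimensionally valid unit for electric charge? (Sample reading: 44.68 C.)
Yes

electric charge has SI base units: A * s
C reduces to the same SI base units, so it is a valid unit for electric charge.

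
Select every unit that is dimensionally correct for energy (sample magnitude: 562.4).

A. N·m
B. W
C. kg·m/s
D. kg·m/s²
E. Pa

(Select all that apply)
A

energy has SI base units: kg * m^2 / s^2

Checking each option against kg * m^2 / s^2:
  A. N·m: ✓ matches
  B. W: ✗ does not match
  C. kg·m/s: ✗ does not match
  D. kg·m/s²: ✗ does not match
  E. Pa: ✗ does not match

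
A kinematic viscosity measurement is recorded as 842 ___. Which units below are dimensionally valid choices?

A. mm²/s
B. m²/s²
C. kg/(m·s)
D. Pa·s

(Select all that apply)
A

kinematic viscosity has SI base units: m^2 / s

Checking each option against m^2 / s:
  A. mm²/s: ✓ matches
  B. m²/s²: ✗ does not match
  C. kg/(m·s): ✗ does not match
  D. Pa·s: ✗ does not match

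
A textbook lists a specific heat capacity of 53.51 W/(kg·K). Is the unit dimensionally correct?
No

specific heat capacity has SI base units: m^2 / (s^2 * K)
W/(kg·K) does NOT reduce to m^2 / (s^2 * K); a valid unit for specific heat capacity would be e.g. J/(kg·K).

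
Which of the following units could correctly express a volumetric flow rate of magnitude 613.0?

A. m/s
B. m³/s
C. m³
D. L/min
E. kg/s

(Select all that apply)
B, D

volumetric flow rate has SI base units: m^3 / s

Checking each option against m^3 / s:
  A. m/s: ✗ does not match
  B. m³/s: ✓ matches
  C. m³: ✗ does not match
  D. L/min: ✓ matches
  E. kg/s: ✗ does not match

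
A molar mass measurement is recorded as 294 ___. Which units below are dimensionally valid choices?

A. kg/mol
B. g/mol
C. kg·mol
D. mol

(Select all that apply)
A, B

molar mass has SI base units: kg / mol

Checking each option against kg / mol:
  A. kg/mol: ✓ matches
  B. g/mol: ✓ matches
  C. kg·mol: ✗ does not match
  D. mol: ✗ does not match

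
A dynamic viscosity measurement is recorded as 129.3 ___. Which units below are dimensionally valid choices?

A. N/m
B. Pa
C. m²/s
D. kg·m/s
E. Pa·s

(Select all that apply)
E

dynamic viscosity has SI base units: kg / (m * s)

Checking each option against kg / (m * s):
  A. N/m: ✗ does not match
  B. Pa: ✗ does not match
  C. m²/s: ✗ does not match
  D. kg·m/s: ✗ does not match
  E. Pa·s: ✓ matches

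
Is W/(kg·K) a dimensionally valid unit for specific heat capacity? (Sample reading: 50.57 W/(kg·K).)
No

specific heat capacity has SI base units: m^2 / (s^2 * K)
W/(kg·K) does NOT reduce to m^2 / (s^2 * K); a valid unit for specific heat capacity would be e.g. J/(kg·K).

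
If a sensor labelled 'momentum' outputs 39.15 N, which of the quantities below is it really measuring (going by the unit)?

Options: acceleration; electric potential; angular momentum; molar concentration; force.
force

momentum should have units dimensionally equivalent to kg * m / s (e.g. kg·m/s).
The given unit 'N' reduces to kg * m / s^2. Of the listed options, that is the dimensionality of force.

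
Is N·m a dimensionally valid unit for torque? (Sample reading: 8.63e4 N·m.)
Yes

torque has SI base units: kg * m^2 / s^2
N·m reduces to the same SI base units, so it is a valid unit for torque.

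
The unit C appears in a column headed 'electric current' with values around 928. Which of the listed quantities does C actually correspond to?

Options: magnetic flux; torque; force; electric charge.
electric charge

electric current should have units dimensionally equivalent to A (e.g. A).
The given unit 'C' reduces to A * s. Of the listed options, that is the dimensionality of electric charge.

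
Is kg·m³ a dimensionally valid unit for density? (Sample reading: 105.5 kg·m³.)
No

density has SI base units: kg / m^3
kg·m³ does NOT reduce to kg / m^3; a valid unit for density would be e.g. kg/m³.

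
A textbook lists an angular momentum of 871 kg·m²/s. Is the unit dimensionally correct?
Yes

angular momentum has SI base units: kg * m^2 / s
kg·m²/s reduces to the same SI base units, so it is a valid unit for angular momentum.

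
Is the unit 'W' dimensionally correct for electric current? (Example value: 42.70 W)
No

electric current has SI base units: A
W does NOT reduce to A; a valid unit for electric current would be e.g. A.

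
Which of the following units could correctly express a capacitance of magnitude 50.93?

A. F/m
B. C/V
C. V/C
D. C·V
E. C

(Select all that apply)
B

capacitance has SI base units: A^2 * s^4 / (kg * m^2)

Checking each option against A^2 * s^4 / (kg * m^2):
  A. F/m: ✗ does not match
  B. C/V: ✓ matches
  C. V/C: ✗ does not match
  D. C·V: ✗ does not match
  E. C: ✗ does not match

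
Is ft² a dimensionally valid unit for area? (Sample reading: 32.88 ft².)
Yes

area has SI base units: m^2
ft² reduces to the same SI base units, so it is a valid unit for area.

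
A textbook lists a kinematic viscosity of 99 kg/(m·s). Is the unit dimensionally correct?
No

kinematic viscosity has SI base units: m^2 / s
kg/(m·s) does NOT reduce to m^2 / s; a valid unit for kinematic viscosity would be e.g. m²/s.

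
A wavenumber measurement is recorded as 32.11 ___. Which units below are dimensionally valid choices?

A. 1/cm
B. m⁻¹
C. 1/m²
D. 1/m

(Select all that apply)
A, B, D

wavenumber has SI base units: 1 / m

Checking each option against 1 / m:
  A. 1/cm: ✓ matches
  B. m⁻¹: ✓ matches
  C. 1/m²: ✗ does not match
  D. 1/m: ✓ matches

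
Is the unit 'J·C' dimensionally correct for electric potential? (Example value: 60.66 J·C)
No

electric potential has SI base units: kg * m^2 / (A * s^3)
J·C does NOT reduce to kg * m^2 / (A * s^3); a valid unit for electric potential would be e.g. V.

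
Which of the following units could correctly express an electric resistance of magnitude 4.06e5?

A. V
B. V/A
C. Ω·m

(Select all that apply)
B

electric resistance has SI base units: kg * m^2 / (A^2 * s^3)

Checking each option against kg * m^2 / (A^2 * s^3):
  A. V: ✗ does not match
  B. V/A: ✓ matches
  C. Ω·m: ✗ does not match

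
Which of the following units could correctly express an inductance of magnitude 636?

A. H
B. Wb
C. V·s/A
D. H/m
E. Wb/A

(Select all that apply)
A, C, E

inductance has SI base units: kg * m^2 / (A^2 * s^2)

Checking each option against kg * m^2 / (A^2 * s^2):
  A. H: ✓ matches
  B. Wb: ✗ does not match
  C. V·s/A: ✓ matches
  D. H/m: ✗ does not match
  E. Wb/A: ✓ matches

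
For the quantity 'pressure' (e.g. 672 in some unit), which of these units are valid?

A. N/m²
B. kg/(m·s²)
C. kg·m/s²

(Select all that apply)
A, B

pressure has SI base units: kg / (m * s^2)

Checking each option against kg / (m * s^2):
  A. N/m²: ✓ matches
  B. kg/(m·s²): ✓ matches
  C. kg·m/s²: ✗ does not match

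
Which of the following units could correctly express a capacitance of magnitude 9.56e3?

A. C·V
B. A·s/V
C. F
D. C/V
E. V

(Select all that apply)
B, C, D

capacitance has SI base units: A^2 * s^4 / (kg * m^2)

Checking each option against A^2 * s^4 / (kg * m^2):
  A. C·V: ✗ does not match
  B. A·s/V: ✓ matches
  C. F: ✓ matches
  D. C/V: ✓ matches
  E. V: ✗ does not match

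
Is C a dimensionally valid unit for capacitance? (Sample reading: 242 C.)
No

capacitance has SI base units: A^2 * s^4 / (kg * m^2)
C does NOT reduce to A^2 * s^4 / (kg * m^2); a valid unit for capacitance would be e.g. F.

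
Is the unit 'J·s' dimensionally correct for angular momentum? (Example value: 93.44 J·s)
Yes

angular momentum has SI base units: kg * m^2 / s
J·s reduces to the same SI base units, so it is a valid unit for angular momentum.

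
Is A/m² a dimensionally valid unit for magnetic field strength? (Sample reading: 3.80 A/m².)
No

magnetic field strength has SI base units: A / m
A/m² does NOT reduce to A / m; a valid unit for magnetic field strength would be e.g. A/m.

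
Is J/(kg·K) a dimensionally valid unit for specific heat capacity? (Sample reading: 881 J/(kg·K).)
Yes

specific heat capacity has SI base units: m^2 / (s^2 * K)
J/(kg·K) reduces to the same SI base units, so it is a valid unit for specific heat capacity.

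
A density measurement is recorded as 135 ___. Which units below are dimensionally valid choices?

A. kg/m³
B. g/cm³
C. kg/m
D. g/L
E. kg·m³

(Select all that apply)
A, B, D

density has SI base units: kg / m^3

Checking each option against kg / m^3:
  A. kg/m³: ✓ matches
  B. g/cm³: ✓ matches
  C. kg/m: ✗ does not match
  D. g/L: ✓ matches
  E. kg·m³: ✗ does not match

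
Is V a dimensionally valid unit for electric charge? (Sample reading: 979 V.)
No

electric charge has SI base units: A * s
V does NOT reduce to A * s; a valid unit for electric charge would be e.g. C.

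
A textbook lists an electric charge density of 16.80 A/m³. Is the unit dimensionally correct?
No

electric charge density has SI base units: A * s / m^3
A/m³ does NOT reduce to A * s / m^3; a valid unit for electric charge density would be e.g. C/m³.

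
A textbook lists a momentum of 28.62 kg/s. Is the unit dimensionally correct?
No

momentum has SI base units: kg * m / s
kg/s does NOT reduce to kg * m / s; a valid unit for momentum would be e.g. kg·m/s.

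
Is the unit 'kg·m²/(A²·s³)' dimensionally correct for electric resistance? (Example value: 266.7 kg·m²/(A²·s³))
Yes

electric resistance has SI base units: kg * m^2 / (A^2 * s^3)
kg·m²/(A²·s³) reduces to the same SI base units, so it is a valid unit for electric resistance.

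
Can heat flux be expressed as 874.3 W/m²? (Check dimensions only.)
Yes

heat flux has SI base units: kg / s^3
W/m² reduces to the same SI base units, so it is a valid unit for heat flux.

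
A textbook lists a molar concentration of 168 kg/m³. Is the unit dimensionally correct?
No

molar concentration has SI base units: mol / m^3
kg/m³ does NOT reduce to mol / m^3; a valid unit for molar concentration would be e.g. mol/m³.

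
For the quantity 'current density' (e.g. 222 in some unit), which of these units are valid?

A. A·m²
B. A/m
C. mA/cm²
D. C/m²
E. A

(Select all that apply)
C

current density has SI base units: A / m^2

Checking each option against A / m^2:
  A. A·m²: ✗ does not match
  B. A/m: ✗ does not match
  C. mA/cm²: ✓ matches
  D. C/m²: ✗ does not match
  E. A: ✗ does not match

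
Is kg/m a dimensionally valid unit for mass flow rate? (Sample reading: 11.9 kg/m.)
No

mass flow rate has SI base units: kg / s
kg/m does NOT reduce to kg / s; a valid unit for mass flow rate would be e.g. kg/s.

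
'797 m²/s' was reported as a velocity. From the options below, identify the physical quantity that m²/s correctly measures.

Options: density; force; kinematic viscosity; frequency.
kinematic viscosity

velocity should have units dimensionally equivalent to m / s (e.g. m/s).
The given unit 'm²/s' reduces to m^2 / s. Of the listed options, that is the dimensionality of kinematic viscosity.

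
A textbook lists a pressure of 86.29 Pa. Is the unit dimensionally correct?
Yes

pressure has SI base units: kg / (m * s^2)
Pa reduces to the same SI base units, so it is a valid unit for pressure.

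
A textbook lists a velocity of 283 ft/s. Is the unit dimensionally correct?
Yes

velocity has SI base units: m / s
ft/s reduces to the same SI base units, so it is a valid unit for velocity.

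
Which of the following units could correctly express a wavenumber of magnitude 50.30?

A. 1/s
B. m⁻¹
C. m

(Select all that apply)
B

wavenumber has SI base units: 1 / m

Checking each option against 1 / m:
  A. 1/s: ✗ does not match
  B. m⁻¹: ✓ matches
  C. m: ✗ does not match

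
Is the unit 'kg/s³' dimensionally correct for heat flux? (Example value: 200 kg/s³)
Yes

heat flux has SI base units: kg / s^3
kg/s³ reduces to the same SI base units, so it is a valid unit for heat flux.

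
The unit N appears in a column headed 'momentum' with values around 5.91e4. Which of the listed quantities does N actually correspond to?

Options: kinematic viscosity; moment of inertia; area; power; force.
force

momentum should have units dimensionally equivalent to kg * m / s (e.g. kg·m/s).
The given unit 'N' reduces to kg * m / s^2. Of the listed options, that is the dimensionality of force.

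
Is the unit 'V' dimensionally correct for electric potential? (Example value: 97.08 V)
Yes

electric potential has SI base units: kg * m^2 / (A * s^3)
V reduces to the same SI base units, so it is a valid unit for electric potential.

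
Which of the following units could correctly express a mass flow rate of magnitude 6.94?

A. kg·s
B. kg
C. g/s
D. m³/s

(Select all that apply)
C

mass flow rate has SI base units: kg / s

Checking each option against kg / s:
  A. kg·s: ✗ does not match
  B. kg: ✗ does not match
  C. g/s: ✓ matches
  D. m³/s: ✗ does not match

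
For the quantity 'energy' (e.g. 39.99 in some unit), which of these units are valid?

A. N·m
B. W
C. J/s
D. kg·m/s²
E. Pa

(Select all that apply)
A

energy has SI base units: kg * m^2 / s^2

Checking each option against kg * m^2 / s^2:
  A. N·m: ✓ matches
  B. W: ✗ does not match
  C. J/s: ✗ does not match
  D. kg·m/s²: ✗ does not match
  E. Pa: ✗ does not match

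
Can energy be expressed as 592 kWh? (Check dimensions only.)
Yes

energy has SI base units: kg * m^2 / s^2
kWh reduces to the same SI base units, so it is a valid unit for energy.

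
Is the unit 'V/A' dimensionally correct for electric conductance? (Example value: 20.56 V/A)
No

electric conductance has SI base units: A^2 * s^3 / (kg * m^2)
V/A does NOT reduce to A^2 * s^3 / (kg * m^2); a valid unit for electric conductance would be e.g. S.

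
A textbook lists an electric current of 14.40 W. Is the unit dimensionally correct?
No

electric current has SI base units: A
W does NOT reduce to A; a valid unit for electric current would be e.g. A.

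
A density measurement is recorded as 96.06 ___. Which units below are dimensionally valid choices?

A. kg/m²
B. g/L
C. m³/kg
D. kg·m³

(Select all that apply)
B

density has SI base units: kg / m^3

Checking each option against kg / m^3:
  A. kg/m²: ✗ does not match
  B. g/L: ✓ matches
  C. m³/kg: ✗ does not match
  D. kg·m³: ✗ does not match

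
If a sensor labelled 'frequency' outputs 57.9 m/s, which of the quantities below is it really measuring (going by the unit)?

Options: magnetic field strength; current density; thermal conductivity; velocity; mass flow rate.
velocity

frequency should have units dimensionally equivalent to 1 / s (e.g. Hz).
The given unit 'm/s' reduces to m / s. Of the listed options, that is the dimensionality of velocity.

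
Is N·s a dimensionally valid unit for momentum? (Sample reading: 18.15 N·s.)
Yes

momentum has SI base units: kg * m / s
N·s reduces to the same SI base units, so it is a valid unit for momentum.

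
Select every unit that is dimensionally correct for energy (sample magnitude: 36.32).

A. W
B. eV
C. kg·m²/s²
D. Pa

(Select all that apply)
B, C

energy has SI base units: kg * m^2 / s^2

Checking each option against kg * m^2 / s^2:
  A. W: ✗ does not match
  B. eV: ✓ matches
  C. kg·m²/s²: ✓ matches
  D. Pa: ✗ does not match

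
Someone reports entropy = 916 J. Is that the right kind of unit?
No

entropy has SI base units: kg * m^2 / (s^2 * K)
J does NOT reduce to kg * m^2 / (s^2 * K); a valid unit for entropy would be e.g. J/K.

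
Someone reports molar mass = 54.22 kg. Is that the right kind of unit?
No

molar mass has SI base units: kg / mol
kg does NOT reduce to kg / mol; a valid unit for molar mass would be e.g. kg/mol.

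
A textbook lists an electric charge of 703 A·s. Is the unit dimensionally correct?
Yes

electric charge has SI base units: A * s
A·s reduces to the same SI base units, so it is a valid unit for electric charge.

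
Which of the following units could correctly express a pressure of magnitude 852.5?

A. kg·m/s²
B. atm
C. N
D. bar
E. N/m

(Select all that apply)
B, D

pressure has SI base units: kg / (m * s^2)

Checking each option against kg / (m * s^2):
  A. kg·m/s²: ✗ does not match
  B. atm: ✓ matches
  C. N: ✗ does not match
  D. bar: ✓ matches
  E. N/m: ✗ does not match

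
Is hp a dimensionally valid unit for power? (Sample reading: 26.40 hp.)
Yes

power has SI base units: kg * m^2 / s^3
hp reduces to the same SI base units, so it is a valid unit for power.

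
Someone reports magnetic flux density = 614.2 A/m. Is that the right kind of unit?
No

magnetic flux density has SI base units: kg / (A * s^2)
A/m does NOT reduce to kg / (A * s^2); a valid unit for magnetic flux density would be e.g. T.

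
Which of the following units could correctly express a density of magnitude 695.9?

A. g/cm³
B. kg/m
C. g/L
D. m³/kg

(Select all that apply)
A, C

density has SI base units: kg / m^3

Checking each option against kg / m^3:
  A. g/cm³: ✓ matches
  B. kg/m: ✗ does not match
  C. g/L: ✓ matches
  D. m³/kg: ✗ does not match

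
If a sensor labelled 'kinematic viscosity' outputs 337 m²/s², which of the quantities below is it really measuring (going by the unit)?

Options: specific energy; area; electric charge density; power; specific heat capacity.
specific energy

kinematic viscosity should have units dimensionally equivalent to m^2 / s (e.g. m²/s).
The given unit 'm²/s²' reduces to m^2 / s^2. Of the listed options, that is the dimensionality of specific energy.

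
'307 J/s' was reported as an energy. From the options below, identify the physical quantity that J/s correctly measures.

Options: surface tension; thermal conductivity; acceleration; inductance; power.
power

energy should have units dimensionally equivalent to kg * m^2 / s^2 (e.g. J).
The given unit 'J/s' reduces to kg * m^2 / s^3. Of the listed options, that is the dimensionality of power.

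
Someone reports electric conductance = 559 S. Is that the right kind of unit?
Yes

electric conductance has SI base units: A^2 * s^3 / (kg * m^2)
S reduces to the same SI base units, so it is a valid unit for electric conductance.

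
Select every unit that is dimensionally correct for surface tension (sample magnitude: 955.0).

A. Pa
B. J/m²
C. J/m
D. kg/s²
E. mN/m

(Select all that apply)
B, D, E

surface tension has SI base units: kg / s^2

Checking each option against kg / s^2:
  A. Pa: ✗ does not match
  B. J/m²: ✓ matches
  C. J/m: ✗ does not match
  D. kg/s²: ✓ matches
  E. mN/m: ✓ matches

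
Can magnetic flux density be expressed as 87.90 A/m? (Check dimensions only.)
No

magnetic flux density has SI base units: kg / (A * s^2)
A/m does NOT reduce to kg / (A * s^2); a valid unit for magnetic flux density would be e.g. T.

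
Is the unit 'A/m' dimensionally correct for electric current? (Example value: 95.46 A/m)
No

electric current has SI base units: A
A/m does NOT reduce to A; a valid unit for electric current would be e.g. A.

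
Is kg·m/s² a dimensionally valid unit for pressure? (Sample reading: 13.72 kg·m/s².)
No

pressure has SI base units: kg / (m * s^2)
kg·m/s² does NOT reduce to kg / (m * s^2); a valid unit for pressure would be e.g. Pa.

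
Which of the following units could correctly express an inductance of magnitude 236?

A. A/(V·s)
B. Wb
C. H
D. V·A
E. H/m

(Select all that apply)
C

inductance has SI base units: kg * m^2 / (A^2 * s^2)

Checking each option against kg * m^2 / (A^2 * s^2):
  A. A/(V·s): ✗ does not match
  B. Wb: ✗ does not match
  C. H: ✓ matches
  D. V·A: ✗ does not match
  E. H/m: ✗ does not match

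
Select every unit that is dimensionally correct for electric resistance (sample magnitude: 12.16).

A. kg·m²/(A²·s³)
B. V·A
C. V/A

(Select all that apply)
A, C

electric resistance has SI base units: kg * m^2 / (A^2 * s^3)

Checking each option against kg * m^2 / (A^2 * s^3):
  A. kg·m²/(A²·s³): ✓ matches
  B. V·A: ✗ does not match
  C. V/A: ✓ matches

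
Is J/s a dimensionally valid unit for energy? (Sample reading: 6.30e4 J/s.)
No

energy has SI base units: kg * m^2 / s^2
J/s does NOT reduce to kg * m^2 / s^2; a valid unit for energy would be e.g. J.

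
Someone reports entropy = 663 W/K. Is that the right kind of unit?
No

entropy has SI base units: kg * m^2 / (s^2 * K)
W/K does NOT reduce to kg * m^2 / (s^2 * K); a valid unit for entropy would be e.g. J/K.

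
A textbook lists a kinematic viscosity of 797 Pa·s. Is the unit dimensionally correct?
No

kinematic viscosity has SI base units: m^2 / s
Pa·s does NOT reduce to m^2 / s; a valid unit for kinematic viscosity would be e.g. m²/s.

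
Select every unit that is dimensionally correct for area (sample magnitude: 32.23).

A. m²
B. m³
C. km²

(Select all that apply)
A, C

area has SI base units: m^2

Checking each option against m^2:
  A. m²: ✓ matches
  B. m³: ✗ does not match
  C. km²: ✓ matches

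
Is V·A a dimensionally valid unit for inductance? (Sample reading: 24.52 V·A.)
No

inductance has SI base units: kg * m^2 / (A^2 * s^2)
V·A does NOT reduce to kg * m^2 / (A^2 * s^2); a valid unit for inductance would be e.g. H.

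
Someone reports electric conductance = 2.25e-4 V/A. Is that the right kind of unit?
No

electric conductance has SI base units: A^2 * s^3 / (kg * m^2)
V/A does NOT reduce to A^2 * s^3 / (kg * m^2); a valid unit for electric conductance would be e.g. S.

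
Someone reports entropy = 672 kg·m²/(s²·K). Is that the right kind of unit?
Yes

entropy has SI base units: kg * m^2 / (s^2 * K)
kg·m²/(s²·K) reduces to the same SI base units, so it is a valid unit for entropy.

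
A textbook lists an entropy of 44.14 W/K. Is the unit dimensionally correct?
No

entropy has SI base units: kg * m^2 / (s^2 * K)
W/K does NOT reduce to kg * m^2 / (s^2 * K); a valid unit for entropy would be e.g. J/K.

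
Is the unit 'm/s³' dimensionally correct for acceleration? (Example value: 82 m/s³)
No

acceleration has SI base units: m / s^2
m/s³ does NOT reduce to m / s^2; a valid unit for acceleration would be e.g. m/s².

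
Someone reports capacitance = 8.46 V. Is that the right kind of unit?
No

capacitance has SI base units: A^2 * s^4 / (kg * m^2)
V does NOT reduce to A^2 * s^4 / (kg * m^2); a valid unit for capacitance would be e.g. F.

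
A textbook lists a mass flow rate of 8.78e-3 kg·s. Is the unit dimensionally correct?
No

mass flow rate has SI base units: kg / s
kg·s does NOT reduce to kg / s; a valid unit for mass flow rate would be e.g. kg/s.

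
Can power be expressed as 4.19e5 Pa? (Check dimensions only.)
No

power has SI base units: kg * m^2 / s^3
Pa does NOT reduce to kg * m^2 / s^3; a valid unit for power would be e.g. W.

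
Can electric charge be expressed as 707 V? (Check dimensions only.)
No

electric charge has SI base units: A * s
V does NOT reduce to A * s; a valid unit for electric charge would be e.g. C.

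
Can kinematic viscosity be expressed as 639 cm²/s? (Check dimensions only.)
Yes

kinematic viscosity has SI base units: m^2 / s
cm²/s reduces to the same SI base units, so it is a valid unit for kinematic viscosity.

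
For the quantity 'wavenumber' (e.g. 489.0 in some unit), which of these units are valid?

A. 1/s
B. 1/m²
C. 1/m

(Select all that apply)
C

wavenumber has SI base units: 1 / m

Checking each option against 1 / m:
  A. 1/s: ✗ does not match
  B. 1/m²: ✗ does not match
  C. 1/m: ✓ matches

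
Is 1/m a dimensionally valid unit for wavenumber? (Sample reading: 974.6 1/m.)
Yes

wavenumber has SI base units: 1 / m
1/m reduces to the same SI base units, so it is a valid unit for wavenumber.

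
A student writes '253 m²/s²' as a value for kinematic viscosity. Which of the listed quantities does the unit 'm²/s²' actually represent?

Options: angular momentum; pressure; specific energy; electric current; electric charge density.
specific energy

kinematic viscosity should have units dimensionally equivalent to m^2 / s (e.g. m²/s).
The given unit 'm²/s²' reduces to m^2 / s^2. Of the listed options, that is the dimensionality of specific energy.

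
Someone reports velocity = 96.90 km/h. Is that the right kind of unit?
Yes

velocity has SI base units: m / s
km/h reduces to the same SI base units, so it is a valid unit for velocity.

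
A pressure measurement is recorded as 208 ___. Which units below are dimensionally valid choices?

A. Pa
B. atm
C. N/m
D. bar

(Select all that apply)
A, B, D

pressure has SI base units: kg / (m * s^2)

Checking each option against kg / (m * s^2):
  A. Pa: ✓ matches
  B. atm: ✓ matches
  C. N/m: ✗ does not match
  D. bar: ✓ matches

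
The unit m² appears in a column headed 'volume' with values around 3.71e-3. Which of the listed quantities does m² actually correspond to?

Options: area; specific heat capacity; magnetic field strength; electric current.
area

volume should have units dimensionally equivalent to m^3 (e.g. m³).
The given unit 'm²' reduces to m^2. Of the listed options, that is the dimensionality of area.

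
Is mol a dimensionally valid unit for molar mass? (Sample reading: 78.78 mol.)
No

molar mass has SI base units: kg / mol
mol does NOT reduce to kg / mol; a valid unit for molar mass would be e.g. kg/mol.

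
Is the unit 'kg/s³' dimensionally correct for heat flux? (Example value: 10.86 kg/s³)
Yes

heat flux has SI base units: kg / s^3
kg/s³ reduces to the same SI base units, so it is a valid unit for heat flux.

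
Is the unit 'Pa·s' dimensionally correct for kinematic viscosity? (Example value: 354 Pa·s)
No

kinematic viscosity has SI base units: m^2 / s
Pa·s does NOT reduce to m^2 / s; a valid unit for kinematic viscosity would be e.g. m²/s.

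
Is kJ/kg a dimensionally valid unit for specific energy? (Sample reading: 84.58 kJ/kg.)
Yes

specific energy has SI base units: m^2 / s^2
kJ/kg reduces to the same SI base units, so it is a valid unit for specific energy.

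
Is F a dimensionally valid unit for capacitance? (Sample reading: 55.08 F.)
Yes

capacitance has SI base units: A^2 * s^4 / (kg * m^2)
F reduces to the same SI base units, so it is a valid unit for capacitance.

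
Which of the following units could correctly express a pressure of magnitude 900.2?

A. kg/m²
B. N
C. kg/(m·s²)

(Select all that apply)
C

pressure has SI base units: kg / (m * s^2)

Checking each option against kg / (m * s^2):
  A. kg/m²: ✗ does not match
  B. N: ✗ does not match
  C. kg/(m·s²): ✓ matches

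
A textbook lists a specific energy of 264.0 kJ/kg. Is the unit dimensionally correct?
Yes

specific energy has SI base units: m^2 / s^2
kJ/kg reduces to the same SI base units, so it is a valid unit for specific energy.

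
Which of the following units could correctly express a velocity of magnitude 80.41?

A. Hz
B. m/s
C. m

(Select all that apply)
B

velocity has SI base units: m / s

Checking each option against m / s:
  A. Hz: ✗ does not match
  B. m/s: ✓ matches
  C. m: ✗ does not match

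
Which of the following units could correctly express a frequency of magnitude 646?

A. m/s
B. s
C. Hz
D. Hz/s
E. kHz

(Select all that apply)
C, E

frequency has SI base units: 1 / s

Checking each option against 1 / s:
  A. m/s: ✗ does not match
  B. s: ✗ does not match
  C. Hz: ✓ matches
  D. Hz/s: ✗ does not match
  E. kHz: ✓ matches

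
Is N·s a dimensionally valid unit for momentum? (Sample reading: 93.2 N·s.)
Yes

momentum has SI base units: kg * m / s
N·s reduces to the same SI base units, so it is a valid unit for momentum.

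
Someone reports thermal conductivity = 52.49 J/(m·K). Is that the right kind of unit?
No

thermal conductivity has SI base units: kg * m / (s^3 * K)
J/(m·K) does NOT reduce to kg * m / (s^3 * K); a valid unit for thermal conductivity would be e.g. W/(m·K).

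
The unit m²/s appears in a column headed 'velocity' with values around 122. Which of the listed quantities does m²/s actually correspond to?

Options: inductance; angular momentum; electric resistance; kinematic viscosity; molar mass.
kinematic viscosity

velocity should have units dimensionally equivalent to m / s (e.g. m/s).
The given unit 'm²/s' reduces to m^2 / s. Of the listed options, that is the dimensionality of kinematic viscosity.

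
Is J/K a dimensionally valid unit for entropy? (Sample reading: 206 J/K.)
Yes

entropy has SI base units: kg * m^2 / (s^2 * K)
J/K reduces to the same SI base units, so it is a valid unit for entropy.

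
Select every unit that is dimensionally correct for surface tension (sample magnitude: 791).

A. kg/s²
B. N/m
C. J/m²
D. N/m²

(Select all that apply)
A, B, C

surface tension has SI base units: kg / s^2

Checking each option against kg / s^2:
  A. kg/s²: ✓ matches
  B. N/m: ✓ matches
  C. J/m²: ✓ matches
  D. N/m²: ✗ does not match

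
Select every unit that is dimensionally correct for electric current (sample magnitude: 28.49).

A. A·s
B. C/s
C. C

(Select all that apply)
B

electric current has SI base units: A

Checking each option against A:
  A. A·s: ✗ does not match
  B. C/s: ✓ matches
  C. C: ✗ does not match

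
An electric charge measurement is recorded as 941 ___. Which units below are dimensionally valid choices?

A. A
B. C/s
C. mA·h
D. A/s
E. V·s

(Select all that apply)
C

electric charge has SI base units: A * s

Checking each option against A * s:
  A. A: ✗ does not match
  B. C/s: ✗ does not match
  C. mA·h: ✓ matches
  D. A/s: ✗ does not match
  E. V·s: ✗ does not match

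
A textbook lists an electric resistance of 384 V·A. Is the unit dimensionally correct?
No

electric resistance has SI base units: kg * m^2 / (A^2 * s^3)
V·A does NOT reduce to kg * m^2 / (A^2 * s^3); a valid unit for electric resistance would be e.g. Ω.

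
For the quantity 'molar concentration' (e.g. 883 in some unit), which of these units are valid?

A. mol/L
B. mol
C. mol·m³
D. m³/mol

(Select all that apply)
A

molar concentration has SI base units: mol / m^3

Checking each option against mol / m^3:
  A. mol/L: ✓ matches
  B. mol: ✗ does not match
  C. mol·m³: ✗ does not match
  D. m³/mol: ✗ does not match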